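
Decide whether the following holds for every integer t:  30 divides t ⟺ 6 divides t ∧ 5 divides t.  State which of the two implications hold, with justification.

(⟹) If 30 ∣ t, write t = 30q. Since 30 = 5·6, t = 6·(5q), so 6 ∣ t; and since 30 = 6·5, t = 5·(6q), so 5 ∣ t.

(⟸) Suppose 6 ∣ t and 5 ∣ t. Any common multiple of 6 and 5 is a multiple of their lcm; here gcd(6, 5) = 1, so lcm(6, 5) = 6·5 = 30, so 30 ∣ t.

Both directions hold; the statement is true.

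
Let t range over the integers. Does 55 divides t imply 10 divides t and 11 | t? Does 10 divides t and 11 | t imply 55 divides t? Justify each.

[⇒] This fails: take t = 55. Certainly 55 ∣ 55, but 10 ∤ 55.

[⇐] Suppose 10 ∣ t and 11 ∣ t. Any common multiple of 10 and 11 is a multiple of their lcm; here gcd(10, 11) = 1, so lcm(10, 11) = 10·11 = 110, so 110 ∣ t. Since 55 ∣ 110, it follows that 55 ∣ t.

Only the reverse direction holds.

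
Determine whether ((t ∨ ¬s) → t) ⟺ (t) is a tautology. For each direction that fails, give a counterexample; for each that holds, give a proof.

Only the reverse direction holds.

(→) This fails. Under s = T, t = F, the left side is true but the right side is false.

(←) Assume the antecedent. If s is true, (t ∨ ¬s) → t reduces to true regardless of the other variables. If s is false, the antecedent forces (s = F, t = T), and (t ∨ ¬s) → t holds there. Either way (t ∨ ¬s) → t holds.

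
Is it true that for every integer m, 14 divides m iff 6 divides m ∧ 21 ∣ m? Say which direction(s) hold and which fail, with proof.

(⇒) This fails: take m = 14. Certainly 14 ∣ 14, but 6 ∤ 14.

(⇐) Suppose 6 ∣ m and 21 ∣ m. Any common multiple of 6 and 21 is a multiple of their lcm; here lcm(6, 21) = 6·21/gcd(6, 21) = 126/3 = 42, so 42 ∣ m. Since 14 ∣ 42, it follows that 14 ∣ m.

Only the converse holds.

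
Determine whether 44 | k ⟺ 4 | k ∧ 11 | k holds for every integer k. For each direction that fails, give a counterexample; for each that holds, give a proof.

Both directions hold.

[⇒] If 44 ∣ k, write k = 44q. Since 44 = 11·4, k = 4·(11q), so 4 ∣ k; and since 44 = 4·11, k = 11·(4q), so 11 ∣ k.

[⇐] Suppose 4 ∣ k and 11 ∣ k. Any common multiple of 4 and 11 is a multiple of their lcm; here gcd(4, 11) = 1, so lcm(4, 11) = 4·11 = 44, so 44 ∣ k.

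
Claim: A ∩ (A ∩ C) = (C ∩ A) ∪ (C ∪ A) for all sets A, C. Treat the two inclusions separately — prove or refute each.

Forward inclusion. Let x ∈ A ∩ (A ∩ C). Then x ∈ A ∩ C, from which x ∈ (C ∩ A) ∪ (C ∪ A).

Reverse inclusion. This inclusion fails. Take A = {1}, C = ∅; then 1 ∈ (C ∩ A) ∪ (C ∪ A) but 1 ∉ A ∩ (A ∩ C).

Only the forward inclusion holds.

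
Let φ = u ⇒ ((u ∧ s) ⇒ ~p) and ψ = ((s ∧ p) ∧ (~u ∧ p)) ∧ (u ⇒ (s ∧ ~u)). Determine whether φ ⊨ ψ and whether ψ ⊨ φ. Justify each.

Forward direction. This fails. Under p = F, u = F, s = F, the left side is true but the right side is false.

Converse. Assume the antecedent. If p is true, the antecedent forces (p = T, u = F, s = T), and u ⇒ ((u ∧ s) ⇒ ~p) holds there. If p is false, the antecedent cannot hold. Either way u ⇒ ((u ∧ s) ⇒ ~p) holds.

Not equivalent: only (⇐) holds.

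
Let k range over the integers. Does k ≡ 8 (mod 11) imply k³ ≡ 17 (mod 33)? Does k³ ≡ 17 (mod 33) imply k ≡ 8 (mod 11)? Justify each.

Not equivalent: only (⇐) holds.

(→) This fails: take k = 19. Then 19 ≡ 8 (mod 11), but 19³ = 6859 ≡ 28 (mod 33), not 17.

(←) Conversely, the residues r modulo 33 with r³ ≡ 17 (mod 33) are exactly {8}, and each is ≡ 8 (mod 11).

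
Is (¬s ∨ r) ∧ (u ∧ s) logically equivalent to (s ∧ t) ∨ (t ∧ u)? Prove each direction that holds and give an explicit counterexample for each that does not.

(⇒) This fails. Under u = T, t = F, r = T, s = T, the left side is true but the right side is false.

(⇐) This fails. Under u = T, t = T, r = F, s = F, the left side is false but the right side is true.

Neither direction holds.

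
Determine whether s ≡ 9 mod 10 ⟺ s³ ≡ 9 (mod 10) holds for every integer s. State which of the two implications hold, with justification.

Converse. Suppose s³ ≡ 9 (mod 10). The only residue r in {0, …, 9} with r³ ≡ 9 (mod 10) is r = 9, so s ≡ 9 (mod 10).

Forward direction. Suppose s ≡ 9 mod 10. Write s = 10j + 9. Then (10j + 9)³ = 1000j³ + 2700j² + 2430j + 729 = 10(100j³ + 270j² + 243j + 72) + 9, so s³ ≡ 9 (mod 10).

Both directions hold; the statement is true.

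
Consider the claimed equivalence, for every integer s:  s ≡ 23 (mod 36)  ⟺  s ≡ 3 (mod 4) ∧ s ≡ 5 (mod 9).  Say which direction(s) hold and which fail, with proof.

[⇒] Suppose s ≡ 23 (mod 36); write s = 36j + 23. Since 4 ∣ 36, reducing mod 4 gives s ≡ 23 ≡ 3 (mod 4); since 9 ∣ 36, reducing mod 9 gives s ≡ 23 ≡ 5 (mod 9).

[⇐] Conversely, if s ≡ 3 (mod 4) and s ≡ 5 (mod 9), then by the Chinese remainder theorem s ≡ 23 (mod 36). This is exactly s ≡ 23 (mod 36).

The biconditional holds.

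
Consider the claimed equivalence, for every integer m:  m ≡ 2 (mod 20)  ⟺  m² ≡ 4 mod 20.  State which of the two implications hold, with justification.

Only the forward direction holds.

(⇒) Suppose m ≡ 2 (mod 20). Write m = 20j + 2. Then (20j + 2)² = 400j² + 80j + 4 = 20(20j² + 4j) + 4, so m² ≡ 4 (mod 20).

(⇐) This fails: take m = 8. Then 8² = 64 ≡ 4 (mod 20), yet 8 ≡ 8 (mod 20), not 2.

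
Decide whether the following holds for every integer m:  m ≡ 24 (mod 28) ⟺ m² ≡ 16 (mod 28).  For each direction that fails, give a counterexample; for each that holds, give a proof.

(⇒) Suppose m ≡ 24 (mod 28). Write m = 28j + 24. Then (28j + 24)² = 784j² + 1344j + 576 = 28(28j² + 48j + 20) + 16, so m² ≡ 16 (mod 28).

(⇐) This fails: take m = 4. Then 4² = 16 ≡ 16 (mod 28), yet 4 ≡ 4 (mod 28), not 24.

Only the forward direction holds.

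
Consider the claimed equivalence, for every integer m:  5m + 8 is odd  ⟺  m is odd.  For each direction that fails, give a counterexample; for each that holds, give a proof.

(→) Suppose 5m + 8 is odd. Since 5 is odd, 5m and m have the same parity, so 5m + 8 ≡ m + 8 (mod 2). As 8 is even, 5m + 8 is odd exactly when m is odd. Thus m is odd.

(←) Conversely, suppose m is odd; write m = 2j + 1. Then 5m + 8 = 5·(2j + 1) + 8 = 2·5j + 13, which is odd.

Both implications hold.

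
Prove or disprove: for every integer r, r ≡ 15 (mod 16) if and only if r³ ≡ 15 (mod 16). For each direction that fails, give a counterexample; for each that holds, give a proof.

(⟹) Suppose r ≡ 15 (mod 16). Write r = 16j + 15. Then (16j + 15)³ = 4096j³ + 11520j² + 10800j + 3375 = 16(256j³ + 720j² + 675j + 210) + 15, so r³ ≡ 15 (mod 16).

(⟸) Conversely, suppose r³ ≡ 15 (mod 16). The only residue r in {0, …, 15} with r³ ≡ 15 (mod 16) is r = 15, so r ≡ 15 (mod 16).

Both directions hold.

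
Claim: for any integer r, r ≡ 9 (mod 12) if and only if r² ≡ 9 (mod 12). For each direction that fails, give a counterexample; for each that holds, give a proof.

Forward direction. Suppose r ≡ 9 (mod 12). Write r = 12j + 9. Then (12j + 9)² = 144j² + 216j + 81 = 12(12j² + 18j + 6) + 9, so r² ≡ 9 (mod 12).

Converse. This fails: take r = 3. Then 3² = 9 ≡ 9 (mod 12), yet 3 ≡ 3 (mod 12), not 9.

Only the forward direction holds.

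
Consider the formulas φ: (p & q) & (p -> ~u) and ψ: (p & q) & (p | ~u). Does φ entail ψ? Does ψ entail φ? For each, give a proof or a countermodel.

[⇒] Assume the antecedent. If p is true, the antecedent forces (p = T, u = F, q = T), and (p & q) & (p | ~u) holds there. If p is false, the antecedent cannot hold. Either way (p & q) & (p | ~u) holds.

[⇐] This fails. Under p = T, u = T, q = T, the left side is false but the right side is true.

The forward direction holds; the converse fails.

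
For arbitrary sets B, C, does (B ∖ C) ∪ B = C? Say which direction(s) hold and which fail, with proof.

(⟹) This inclusion fails. Take B = {1}, C = ∅; then 1 ∈ (B ∖ C) ∪ B but 1 ∉ C.

(⟸) This inclusion fails. Take B = ∅, C = {1}; then 1 ∈ C but 1 ∉ (B ∖ C) ∪ B.

Both inclusions fail.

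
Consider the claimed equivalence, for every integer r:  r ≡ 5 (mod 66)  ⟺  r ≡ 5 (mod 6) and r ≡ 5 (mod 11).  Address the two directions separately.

Equivalent; both directions hold.

Forward direction. Suppose r ≡ 5 (mod 66); write r = 66j + 5. Since 6 ∣ 66, reducing mod 6 gives r ≡ 5 (mod 6); since 11 ∣ 66, reducing mod 11 gives r ≡ 5 (mod 11).

Converse. If r ≡ 5 (mod 6) and r ≡ 5 (mod 11), then by the Chinese remainder theorem r ≡ 5 (mod 66). This is exactly r ≡ 5 (mod 66).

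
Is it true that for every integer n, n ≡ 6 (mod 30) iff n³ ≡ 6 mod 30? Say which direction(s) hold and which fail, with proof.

(⇒) Suppose n ≡ 6 (mod 30). Write n = 30j + 6. Then (30j + 6)³ = 27000j³ + 16200j² + 3240j + 216 = 30(900j³ + 540j² + 108j + 7) + 6, so n³ ≡ 6 (mod 30).

(⇐) Conversely, suppose n³ ≡ 6 (mod 30). The only residue r in {0, …, 29} with r³ ≡ 6 (mod 30) is r = 6, so n ≡ 6 (mod 30).

Both directions hold.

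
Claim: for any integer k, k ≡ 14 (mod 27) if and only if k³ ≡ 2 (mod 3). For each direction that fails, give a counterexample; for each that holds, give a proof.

Only the forward direction holds.

(⇒) Suppose k ≡ 14 (mod 27). Then k³ ≡ 14³ = 2744 (mod 27), and since 3 ∣ 27, also k³ ≡ 2 (mod 3).

(⇐) This fails: take k = 2. Then 2³ = 8 ≡ 2 (mod 3), yet 2 ≡ 2 (mod 27), not 14.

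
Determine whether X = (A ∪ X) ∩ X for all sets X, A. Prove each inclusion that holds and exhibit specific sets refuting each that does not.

The two sets are equal.

(⟹) Let x ∈ X. Then either x ∈ X and x ∉ A; or x ∈ X ∩ A. In each case x ∈ (A ∪ X) ∩ X, so X ⊆ (A ∪ X) ∩ X.

(⟸) Let x ∈ (A ∪ X) ∩ X. Then either x ∈ X and x ∉ A; or x ∈ X ∩ A. In each case x ∈ X, so (A ∪ X) ∩ X ⊆ X.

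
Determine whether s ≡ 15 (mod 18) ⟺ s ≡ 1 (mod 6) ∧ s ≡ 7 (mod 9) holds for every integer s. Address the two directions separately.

(⟹) This fails: s = 15 gives 15 ≡ 15 (mod 18) but 15 ≡ 3 (mod 6), so the conjunction on the right does not hold.

(⟸) This fails: s = 7 satisfies both congruences on the right (7 ≡ 1 mod 6 and 7 ≡ 7 mod 9) yet 7 ≡ 7 (mod 18), not 15.

Neither direction holds.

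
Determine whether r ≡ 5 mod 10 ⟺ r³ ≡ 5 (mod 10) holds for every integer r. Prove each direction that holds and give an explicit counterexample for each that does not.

(⇒) Suppose r ≡ 5 mod 10. Write r = 10j + 5. Then (10j + 5)³ = 1000j³ + 1500j² + 750j + 125 = 10(100j³ + 150j² + 75j + 12) + 5, so r³ ≡ 5 (mod 10).

(⇐) For the converse, argue contrapositively. If r ≢ 5 (mod 10), then r is congruent to one of 0, 1, 2, 3, 4, 6, 7, 8, 9 modulo 10, and these give r³ ≡ 0, 1, 8, 7, 4, 6, 3, 2, 9 respectively — never 5.

Both directions hold.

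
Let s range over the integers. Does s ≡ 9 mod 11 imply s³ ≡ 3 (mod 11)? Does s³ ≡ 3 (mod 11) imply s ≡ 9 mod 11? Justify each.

(→) Suppose s ≡ 9 mod 11. Write s = 11j + 9. Then (11j + 9)³ = 1331j³ + 3267j² + 2673j + 729 = 11(121j³ + 297j² + 243j + 66) + 3, so s³ ≡ 3 (mod 11).

(←) Conversely, suppose s³ ≡ 3 (mod 11). The only residue r in {0, …, 10} with r³ ≡ 3 (mod 11) is r = 9, so s ≡ 9 (mod 11).

The biconditional holds.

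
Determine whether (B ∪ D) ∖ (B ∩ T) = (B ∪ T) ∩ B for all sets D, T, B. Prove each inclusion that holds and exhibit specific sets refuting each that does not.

Both inclusions fail.

(⟹) This inclusion fails. Take D = {1}, T = ∅, B = ∅; then 1 ∈ (B ∪ D) ∖ (B ∩ T) but 1 ∉ (B ∪ T) ∩ B.

(⟸) This inclusion fails. Take D = ∅, T = {1}, B = {1}; then 1 ∈ (B ∪ T) ∩ B but 1 ∉ (B ∪ D) ∖ (B ∩ T).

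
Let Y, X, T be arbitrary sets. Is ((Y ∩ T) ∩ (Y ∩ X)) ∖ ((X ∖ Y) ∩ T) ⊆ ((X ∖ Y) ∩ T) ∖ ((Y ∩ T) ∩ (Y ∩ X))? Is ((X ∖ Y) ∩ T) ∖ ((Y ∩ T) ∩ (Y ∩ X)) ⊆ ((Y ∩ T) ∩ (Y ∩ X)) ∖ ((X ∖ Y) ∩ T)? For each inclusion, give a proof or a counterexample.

Both inclusions fail.

(⊆) This inclusion fails. Take Y = {1}, X = {1}, T = {1}; then 1 ∈ ((Y ∩ T) ∩ (Y ∩ X)) ∖ ((X ∖ Y) ∩ T) but 1 ∉ ((X ∖ Y) ∩ T) ∖ ((Y ∩ T) ∩ (Y ∩ X)).

(⊇) This inclusion fails. Take Y = ∅, X = {1}, T = {1}; then 1 ∈ ((X ∖ Y) ∩ T) ∖ ((Y ∩ T) ∩ (Y ∩ X)) but 1 ∉ ((Y ∩ T) ∩ (Y ∩ X)) ∖ ((X ∖ Y) ∩ T).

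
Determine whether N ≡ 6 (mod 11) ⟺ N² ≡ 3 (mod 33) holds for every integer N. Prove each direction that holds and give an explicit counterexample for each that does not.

(⟹) This fails: take N = 17. Then 17 ≡ 6 (mod 11), but 17² = 289 ≡ 25 (mod 33), not 3.

(⟸) This fails: take N = 27. Then 27² = 729 ≡ 3 (mod 33), yet 27 ≡ 5 (mod 11), not 6.

Neither implication holds.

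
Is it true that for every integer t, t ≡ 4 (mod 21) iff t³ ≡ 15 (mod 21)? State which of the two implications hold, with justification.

Neither direction holds.

(⟹) This fails: take t = 4. Then 4 ≡ 4 (mod 21), but 4³ = 64 ≡ 1 (mod 21), not 15.

(⟸) This fails: take t = 9. Then 9³ = 729 ≡ 15 (mod 21), yet 9 ≡ 9 (mod 21), not 4.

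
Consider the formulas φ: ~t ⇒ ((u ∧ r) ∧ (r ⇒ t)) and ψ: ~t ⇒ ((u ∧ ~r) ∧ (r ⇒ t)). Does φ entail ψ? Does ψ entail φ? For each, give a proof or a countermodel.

Not equivalent: only (⇒) holds.

Forward direction. Assume the antecedent. If t is true, ~t ⇒ ((u ∧ ~r) ∧ (r ⇒ t)) reduces to true regardless of the other variables. If t is false, the antecedent cannot hold. Either way ~t ⇒ ((u ∧ ~r) ∧ (r ⇒ t)) holds.

Converse. This fails. Under t = F, r = F, u = T, the left side is false but the right side is true.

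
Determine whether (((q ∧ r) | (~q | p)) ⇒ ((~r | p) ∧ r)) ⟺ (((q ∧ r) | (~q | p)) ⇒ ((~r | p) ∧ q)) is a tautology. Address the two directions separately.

Neither direction holds.

Forward direction. This fails. Under p = T, r = T, q = F, the left side is true but the right side is false.

Converse. This fails. Under p = T, r = F, q = T, the left side is false but the right side is true.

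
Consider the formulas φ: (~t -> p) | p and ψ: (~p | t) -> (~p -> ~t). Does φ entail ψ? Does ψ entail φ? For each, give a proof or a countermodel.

Neither implication holds.

(⟹) This fails. Under t = T, p = F, the left side is true but the right side is false.

(⟸) This fails. Under t = F, p = F, the left side is false but the right side is true.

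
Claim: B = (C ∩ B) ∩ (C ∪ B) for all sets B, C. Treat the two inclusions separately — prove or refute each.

The sets are not equal: only the reverse inclusion holds.

(⟹) This inclusion fails. Take B = {1}, C = ∅; then 1 ∈ B but 1 ∉ (C ∩ B) ∩ (C ∪ B).

(⟸) Let x ∈ (C ∩ B) ∩ (C ∪ B). Then x ∈ B ∩ C, from which x ∈ B.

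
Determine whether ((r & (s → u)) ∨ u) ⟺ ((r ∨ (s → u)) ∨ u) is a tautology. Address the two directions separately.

(⟸) This fails. Under u = F, s = F, r = F, the left side is false but the right side is true.

(⟹) Assume the antecedent. If u is true, (r ∨ (s → u)) ∨ u reduces to true regardless of the other variables. If u is false, the antecedent forces (u = F, s = F, r = T), and (r ∨ (s → u)) ∨ u holds there. Either way (r ∨ (s → u)) ∨ u holds.

Only the forward implication holds.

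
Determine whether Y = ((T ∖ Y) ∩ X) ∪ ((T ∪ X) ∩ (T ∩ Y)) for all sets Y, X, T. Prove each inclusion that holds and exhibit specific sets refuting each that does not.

Both inclusions fail.

(⟹) This inclusion fails. Take Y = {1}, X = ∅, T = ∅; then 1 ∈ Y but 1 ∉ ((T ∖ Y) ∩ X) ∪ ((T ∪ X) ∩ (T ∩ Y)).

(⟸) This inclusion fails. Take Y = ∅, X = {1}, T = {1}; then 1 ∈ ((T ∖ Y) ∩ X) ∪ ((T ∪ X) ∩ (T ∩ Y)) but 1 ∉ Y.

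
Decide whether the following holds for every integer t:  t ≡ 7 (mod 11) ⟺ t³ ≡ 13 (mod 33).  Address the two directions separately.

Not equivalent: only (⇐) holds.

(⇐) The residues r modulo 33 with r³ ≡ 13 (mod 33) are exactly {7}, and each is ≡ 7 (mod 11).

(⇒) This fails: take t = 18. Then 18 ≡ 7 (mod 11), but 18³ = 5832 ≡ 24 (mod 33), not 13.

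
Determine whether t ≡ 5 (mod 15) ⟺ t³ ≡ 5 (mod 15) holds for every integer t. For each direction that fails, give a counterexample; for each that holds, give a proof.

Both implications hold.

(→) Suppose t ≡ 5 (mod 15). Write t = 15j + 5. Then (15j + 5)³ = 3375j³ + 3375j² + 1125j + 125 = 15(225j³ + 225j² + 75j + 8) + 5, so t³ ≡ 5 (mod 15).

(←) Conversely, suppose t³ ≡ 5 (mod 15). The only residue r in {0, …, 14} with r³ ≡ 5 (mod 15) is r = 5, so t ≡ 5 (mod 15).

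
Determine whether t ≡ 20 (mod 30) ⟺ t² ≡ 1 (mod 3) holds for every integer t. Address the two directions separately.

Only the forward implication holds.

Forward direction. Suppose t ≡ 20 (mod 30). Then t² ≡ 20² = 400 (mod 30), and since 3 ∣ 30, also t² ≡ 1 (mod 3).

Converse. This fails: take t = 1. Then 1² = 1 ≡ 1 (mod 3), yet 1 ≡ 1 (mod 30), not 20.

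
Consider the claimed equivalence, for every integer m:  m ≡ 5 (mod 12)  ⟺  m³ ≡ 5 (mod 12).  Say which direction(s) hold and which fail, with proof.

[⇒] Suppose m ≡ 5 (mod 12). Write m = 12j + 5. Then (12j + 5)³ = 1728j³ + 2160j² + 900j + 125 = 12(144j³ + 180j² + 75j + 10) + 5, so m³ ≡ 5 (mod 12).

[⇐] Conversely, suppose m³ ≡ 5 (mod 12). The only residue r in {0, …, 11} with r³ ≡ 5 (mod 12) is r = 5, so m ≡ 5 (mod 12).

Both implications hold.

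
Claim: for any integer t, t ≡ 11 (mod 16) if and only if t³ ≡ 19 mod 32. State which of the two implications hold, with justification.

(⇒) This fails: take t = 27. Then 27 ≡ 11 (mod 16), but 27³ = 19683 ≡ 3 (mod 32), not 19.

(⇐) Conversely, the residues r modulo 32 with r³ ≡ 19 (mod 32) are exactly {11}, and each is ≡ 11 (mod 16).

Not equivalent: only (⇐) holds.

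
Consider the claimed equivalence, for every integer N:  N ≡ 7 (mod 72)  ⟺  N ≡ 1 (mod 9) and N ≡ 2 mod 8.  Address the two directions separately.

(⇒) fails and (⇐) fails.

Forward direction. This fails: N = 7 gives 7 ≡ 7 (mod 72) but 7 ≡ 7 (mod 9), so the conjunction on the right does not hold.

Converse. This fails: N = 10 satisfies both congruences on the right (10 ≡ 1 mod 9 and 10 ≡ 2 mod 8) yet 10 ≡ 10 (mod 72), not 7.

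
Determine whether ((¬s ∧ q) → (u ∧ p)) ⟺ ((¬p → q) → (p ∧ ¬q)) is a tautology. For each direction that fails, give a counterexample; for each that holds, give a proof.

Forward direction. This fails. Under u = F, s = T, q = T, p = F, the left side is true but the right side is false.

Converse. Assume the antecedent. If q is true, the antecedent cannot hold. If q is false, (¬s ∧ q) → (u ∧ p) reduces to true regardless of the other variables. Either way (¬s ∧ q) → (u ∧ p) holds.

(⇒) fails; (⇐) holds.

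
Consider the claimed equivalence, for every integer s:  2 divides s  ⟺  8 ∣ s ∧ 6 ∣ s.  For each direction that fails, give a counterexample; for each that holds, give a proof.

(⇐) Suppose 8 ∣ s and 6 ∣ s. Any common multiple of 8 and 6 is a multiple of their lcm; here lcm(8, 6) = 8·6/gcd(8, 6) = 48/2 = 24, so 24 ∣ s. Since 2 ∣ 24, it follows that 2 ∣ s.

(⇒) This fails: take s = 2. Certainly 2 ∣ 2, but 8 ∤ 2.

The forward direction fails; the converse holds.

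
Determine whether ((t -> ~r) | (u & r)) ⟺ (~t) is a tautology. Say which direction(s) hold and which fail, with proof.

Only the converse holds.

Converse. Assume the antecedent. If u is true, (t -> ~r) | (u & r) reduces to true regardless of the other variables. If u is false, the antecedent forces (u = F, t = F, r = F) or (u = F, t = F, r = T), and (t -> ~r) | (u & r) holds there. Either way (t -> ~r) | (u & r) holds.

Forward direction. This fails. Under u = F, t = T, r = F, the left side is true but the right side is false.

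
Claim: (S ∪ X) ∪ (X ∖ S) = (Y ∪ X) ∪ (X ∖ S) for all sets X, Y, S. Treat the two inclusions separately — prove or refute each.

(⟹) This inclusion fails. Take X = ∅, Y = ∅, S = {1}; then 1 ∈ (S ∪ X) ∪ (X ∖ S) but 1 ∉ (Y ∪ X) ∪ (X ∖ S).

(⟸) This inclusion fails. Take X = ∅, Y = {1}, S = ∅; then 1 ∈ (Y ∪ X) ∪ (X ∖ S) but 1 ∉ (S ∪ X) ∪ (X ∖ S).

Neither inclusion holds.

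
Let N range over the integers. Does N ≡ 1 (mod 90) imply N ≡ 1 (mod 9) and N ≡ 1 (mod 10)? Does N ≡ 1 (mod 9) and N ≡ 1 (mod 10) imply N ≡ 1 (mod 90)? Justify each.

Both implications hold.

(→) Suppose N ≡ 1 (mod 90); write N = 90j + 1. Since 9 ∣ 90, reducing mod 9 gives N ≡ 1 (mod 9); since 10 ∣ 90, reducing mod 10 gives N ≡ 1 (mod 10).

(←) Conversely, if N ≡ 1 (mod 9) and N ≡ 1 (mod 10), then by the Chinese remainder theorem N ≡ 1 (mod 90). This is exactly N ≡ 1 (mod 90).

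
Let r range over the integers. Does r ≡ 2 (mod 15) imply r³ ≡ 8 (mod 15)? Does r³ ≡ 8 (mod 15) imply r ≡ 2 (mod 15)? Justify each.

Both directions hold.

(⇐) Suppose r³ ≡ 8 (mod 15). The only residue r in {0, …, 14} with r³ ≡ 8 (mod 15) is r = 2, so r ≡ 2 (mod 15).

(⇒) Suppose r ≡ 2 (mod 15). Write r = 15j + 2. Then (15j + 2)³ = 3375j³ + 1350j² + 180j + 8 = 15(225j³ + 90j² + 12j) + 8, so r³ ≡ 8 (mod 15).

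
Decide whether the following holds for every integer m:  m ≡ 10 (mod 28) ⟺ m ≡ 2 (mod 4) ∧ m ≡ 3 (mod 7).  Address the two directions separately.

The biconditional holds.

Forward direction. Suppose m ≡ 10 (mod 28); write m = 28j + 10. Since 4 ∣ 28, reducing mod 4 gives m ≡ 10 ≡ 2 (mod 4); since 7 ∣ 28, reducing mod 7 gives m ≡ 10 ≡ 3 (mod 7).

Converse. If m ≡ 2 (mod 4) and m ≡ 3 (mod 7), then by the Chinese remainder theorem m ≡ 10 (mod 28). This is exactly m ≡ 10 (mod 28).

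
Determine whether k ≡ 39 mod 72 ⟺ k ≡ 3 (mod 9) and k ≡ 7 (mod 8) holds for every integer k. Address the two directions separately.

Both directions hold.

Converse. If k ≡ 3 (mod 9) and k ≡ 7 (mod 8), then by the Chinese remainder theorem k ≡ 39 (mod 72). This is exactly k ≡ 39 (mod 72).

Forward direction. Suppose k ≡ 39 (mod 72); write k = 72j + 39. Since 9 ∣ 72, reducing mod 9 gives k ≡ 39 ≡ 3 (mod 9); since 8 ∣ 72, reducing mod 8 gives k ≡ 39 ≡ 7 (mod 8).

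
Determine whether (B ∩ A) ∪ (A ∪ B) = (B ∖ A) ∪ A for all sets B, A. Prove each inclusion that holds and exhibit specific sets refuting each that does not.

Both inclusions hold; the sets are equal.

(⟸) Let x ∈ (B ∖ A) ∪ A. Then either x ∈ B and x ∉ A; or x ∈ A and x ∉ B; or x ∈ B ∩ A. In each case x ∈ (B ∩ A) ∪ (A ∪ B), so (B ∖ A) ∪ A ⊆ (B ∩ A) ∪ (A ∪ B).

(⟹) Let x ∈ (B ∩ A) ∪ (A ∪ B). Then either x ∈ B and x ∉ A; or x ∈ A and x ∉ B; or x ∈ B ∩ A. In each case x ∈ (B ∖ A) ∪ A, so (B ∩ A) ∪ (A ∪ B) ⊆ (B ∖ A) ∪ A.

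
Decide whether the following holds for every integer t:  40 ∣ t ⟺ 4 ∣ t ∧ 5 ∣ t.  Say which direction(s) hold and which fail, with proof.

(→) If 40 ∣ t, write t = 40q. Since 40 = 10·4, t = 4·(10q), so 4 ∣ t; and since 40 = 8·5, t = 5·(8q), so 5 ∣ t.

(←) This fails: take t = 20. Both 4 ∣ 20 and 5 ∣ 20, yet 20 is not a multiple of 40 (since 20 = 0·40 + 20), so 40 ∤ 20.

Only the forward direction holds.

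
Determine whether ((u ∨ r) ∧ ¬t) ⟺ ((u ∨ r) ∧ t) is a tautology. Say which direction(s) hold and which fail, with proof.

(→) This fails. Under t = F, u = T, r = F, the left side is true but the right side is false.

(←) This fails. Under t = T, u = T, r = F, the left side is false but the right side is true.

(⇒) fails and (⇐) fails.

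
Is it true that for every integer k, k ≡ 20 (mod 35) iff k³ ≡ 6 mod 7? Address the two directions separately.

[⇒] Suppose k ≡ 20 (mod 35). Then k³ ≡ 20³ = 8000 (mod 35), and since 7 ∣ 35, also k³ ≡ 6 (mod 7).

[⇐] This fails: take k = 3. Then 3³ = 27 ≡ 6 (mod 7), yet 3 ≡ 3 (mod 35), not 20.

Only the forward direction holds.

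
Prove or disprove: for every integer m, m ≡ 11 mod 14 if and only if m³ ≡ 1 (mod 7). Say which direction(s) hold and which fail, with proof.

(⇐) This fails: take m = 1. Then 1³ = 1 ≡ 1 (mod 7), yet 1 ≡ 1 (mod 14), not 11.

(⇒) Suppose m ≡ 11 (mod 14). Then m³ ≡ 11³ = 1331 (mod 14), and since 7 ∣ 14, also m³ ≡ 1 (mod 7).

Only the forward direction holds.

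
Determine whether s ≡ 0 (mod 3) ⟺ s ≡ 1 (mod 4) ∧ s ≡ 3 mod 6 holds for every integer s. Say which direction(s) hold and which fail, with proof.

(→) This fails: s = 0 gives 0 ≡ 0 (mod 3) but 0 ≡ 0 (mod 4), so the conjunction on the right does not hold.

(←) Conversely, if s ≡ 1 (mod 4) and s ≡ 3 (mod 6), then by the Chinese remainder theorem s ≡ 9 (mod 12). Since 9 ≡ 0 (mod 3) and 3 ∣ 12, we get s ≡ 0 (mod 3).

Only the reverse direction holds.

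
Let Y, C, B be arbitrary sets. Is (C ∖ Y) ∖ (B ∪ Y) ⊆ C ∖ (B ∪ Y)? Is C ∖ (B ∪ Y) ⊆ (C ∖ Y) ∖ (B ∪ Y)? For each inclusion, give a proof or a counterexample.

Both inclusions hold; the sets are equal.

(⟸) Let x ∈ C ∖ (B ∪ Y). Then x ∈ C and x ∉ Y, B, from which x ∈ (C ∖ Y) ∖ (B ∪ Y).

(⟹) Let x ∈ (C ∖ Y) ∖ (B ∪ Y). Then x ∈ C and x ∉ Y, B, from which x ∈ C ∖ (B ∪ Y).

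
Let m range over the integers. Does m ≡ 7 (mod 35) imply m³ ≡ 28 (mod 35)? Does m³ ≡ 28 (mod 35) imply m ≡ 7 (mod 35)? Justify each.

(⟹) Suppose m ≡ 7 (mod 35). Write m = 35j + 7. Then (35j + 7)³ = 42875j³ + 25725j² + 5145j + 343 = 35(1225j³ + 735j² + 147j + 9) + 28, so m³ ≡ 28 (mod 35).

(⟸) Conversely, suppose m³ ≡ 28 (mod 35). The only residue r in {0, …, 34} with r³ ≡ 28 (mod 35) is r = 7, so m ≡ 7 (mod 35).

Both directions hold.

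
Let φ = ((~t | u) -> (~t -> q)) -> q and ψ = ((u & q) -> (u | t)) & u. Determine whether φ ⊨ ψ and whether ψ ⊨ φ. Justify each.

Both directions fail.

[⇒] This fails. Under q = F, t = F, u = F, the left side is true but the right side is false.

[⇐] This fails. Under q = F, t = T, u = T, the left side is false but the right side is true.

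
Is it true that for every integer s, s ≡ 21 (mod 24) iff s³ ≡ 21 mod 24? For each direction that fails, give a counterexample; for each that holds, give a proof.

The biconditional holds.

(⟹) Suppose s ≡ 21 (mod 24). Write s = 24j + 21. Then (24j + 21)³ = 13824j³ + 36288j² + 31752j + 9261 = 24(576j³ + 1512j² + 1323j + 385) + 21, so s³ ≡ 21 (mod 24).

(⟸) Conversely, suppose s³ ≡ 21 (mod 24). The only residue r in {0, …, 23} with r³ ≡ 21 (mod 24) is r = 21, so s ≡ 21 (mod 24).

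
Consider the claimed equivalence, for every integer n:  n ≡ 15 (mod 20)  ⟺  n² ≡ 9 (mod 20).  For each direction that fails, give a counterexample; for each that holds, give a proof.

(→) This fails: take n = 15. Then 15 ≡ 15 (mod 20), but 15² = 225 ≡ 5 (mod 20), not 9.

(←) This fails: take n = 3. Then 3² = 9 ≡ 9 (mod 20), yet 3 ≡ 3 (mod 20), not 15.

Neither implication holds.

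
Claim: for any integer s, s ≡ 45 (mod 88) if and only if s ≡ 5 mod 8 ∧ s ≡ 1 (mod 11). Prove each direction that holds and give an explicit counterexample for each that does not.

[⇒] Suppose s ≡ 45 (mod 88); write s = 88j + 45. Since 8 ∣ 88, reducing mod 8 gives s ≡ 45 ≡ 5 (mod 8); since 11 ∣ 88, reducing mod 11 gives s ≡ 45 ≡ 1 (mod 11).

[⇐] Conversely, if s ≡ 5 (mod 8) and s ≡ 1 (mod 11), then by the Chinese remainder theorem s ≡ 45 (mod 88). This is exactly s ≡ 45 (mod 88).

Equivalent; both directions hold.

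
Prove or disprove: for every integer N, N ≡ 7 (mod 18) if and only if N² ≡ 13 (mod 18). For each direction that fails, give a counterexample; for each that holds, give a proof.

The forward direction holds; the converse fails.

(⟹) Suppose N ≡ 7 (mod 18). Write N = 18j + 7. Then (18j + 7)² = 324j² + 252j + 49 = 18(18j² + 14j + 2) + 13, so N² ≡ 13 (mod 18).

(⟸) This fails: take N = 11. Then 11² = 121 ≡ 13 (mod 18), yet 11 ≡ 11 (mod 18), not 7.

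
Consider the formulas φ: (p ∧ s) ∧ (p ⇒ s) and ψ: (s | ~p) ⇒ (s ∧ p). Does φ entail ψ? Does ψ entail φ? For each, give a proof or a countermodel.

Only the forward direction holds.

[⇒] Assume the antecedent. If s is true, the antecedent forces (s = T, p = T), and (s | ~p) ⇒ (s ∧ p) holds there. If s is false, the antecedent cannot hold. Either way (s | ~p) ⇒ (s ∧ p) holds.

[⇐] This fails. Under s = F, p = T, the left side is false but the right side is true.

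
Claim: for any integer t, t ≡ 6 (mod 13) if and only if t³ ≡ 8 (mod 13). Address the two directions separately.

Only the forward direction holds.

Forward direction. Suppose t ≡ 6 (mod 13). Write t = 13j + 6. Then (13j + 6)³ = 2197j³ + 3042j² + 1404j + 216 = 13(169j³ + 234j² + 108j + 16) + 8, so t³ ≡ 8 (mod 13).

Converse. This fails: take t = 2. Then 2³ = 8 ≡ 8 (mod 13), yet 2 ≡ 2 (mod 13), not 6.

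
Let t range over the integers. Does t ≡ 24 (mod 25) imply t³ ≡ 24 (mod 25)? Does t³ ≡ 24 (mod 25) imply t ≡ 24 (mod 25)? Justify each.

Both directions hold; the statement is true.

(⇒) Suppose t ≡ 24 (mod 25). Write t = 25j + 24. Then (25j + 24)³ = 15625j³ + 45000j² + 43200j + 13824 = 25(625j³ + 1800j² + 1728j + 552) + 24, so t³ ≡ 24 (mod 25).

(⇐) Conversely, suppose t³ ≡ 24 (mod 25). The only residue r in {0, …, 24} with r³ ≡ 24 (mod 25) is r = 24, so t ≡ 24 (mod 25).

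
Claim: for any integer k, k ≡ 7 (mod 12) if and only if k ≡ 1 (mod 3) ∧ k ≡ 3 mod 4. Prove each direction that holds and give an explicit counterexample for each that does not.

(→) Suppose k ≡ 7 (mod 12); write k = 12j + 7. Since 3 ∣ 12, reducing mod 3 gives k ≡ 7 ≡ 1 (mod 3); since 4 ∣ 12, reducing mod 4 gives k ≡ 7 ≡ 3 (mod 4).

(←) Conversely, if k ≡ 1 (mod 3) and k ≡ 3 (mod 4), then by the Chinese remainder theorem k ≡ 7 (mod 12). This is exactly k ≡ 7 (mod 12).

Both implications hold.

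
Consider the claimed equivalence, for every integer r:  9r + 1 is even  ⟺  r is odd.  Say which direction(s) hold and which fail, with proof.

(⟹) Suppose 9r + 1 is even. Since 9 is odd, 9r and r have the same parity, so 9r + 1 ≡ r + 1 (mod 2). As 1 is odd, 9r + 1 is even exactly when r is odd. Thus r is odd.

(⟸) Conversely, suppose r is odd; write r = 2j + 1. Then 9r + 1 = 9·(2j + 1) + 1 = 2·9j + 10, which is even.

Equivalent; both directions hold.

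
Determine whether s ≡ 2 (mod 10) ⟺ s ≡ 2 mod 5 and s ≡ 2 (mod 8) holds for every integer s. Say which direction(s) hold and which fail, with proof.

(⟹) This fails: s = 32 gives 32 ≡ 2 (mod 10) but 32 ≡ 0 (mod 8), so the conjunction on the right does not hold.

(⟸) Conversely, if s ≡ 2 (mod 5) and s ≡ 2 (mod 8), then by the Chinese remainder theorem s ≡ 2 (mod 40). Since 2 ≡ 2 (mod 10) and 10 ∣ 40, we get s ≡ 2 (mod 10).

(⇒) fails; (⇐) holds.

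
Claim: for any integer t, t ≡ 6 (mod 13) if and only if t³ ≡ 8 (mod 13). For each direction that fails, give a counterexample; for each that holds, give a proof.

Converse. This fails: take t = 2. Then 2³ = 8 ≡ 8 (mod 13), yet 2 ≡ 2 (mod 13), not 6.

Forward direction. Suppose t ≡ 6 (mod 13). Write t = 13j + 6. Then (13j + 6)³ = 2197j³ + 3042j² + 1404j + 216 = 13(169j³ + 234j² + 108j + 16) + 8, so t³ ≡ 8 (mod 13).

The forward direction holds; the converse fails.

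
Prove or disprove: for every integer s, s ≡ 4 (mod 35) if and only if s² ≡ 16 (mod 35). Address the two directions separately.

(→) Suppose s ≡ 4 (mod 35). Write s = 35j + 4. Then (35j + 4)² = 1225j² + 280j + 16 = 35(35j² + 8j) + 16, so s² ≡ 16 (mod 35).

(←) This fails: take s = 11. Then 11² = 121 ≡ 16 (mod 35), yet 11 ≡ 11 (mod 35), not 4.

Only the forward implication holds.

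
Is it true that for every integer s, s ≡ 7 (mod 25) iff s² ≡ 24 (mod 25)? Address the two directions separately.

(⟹) Suppose s ≡ 7 (mod 25). Write s = 25j + 7. Then (25j + 7)² = 625j² + 350j + 49 = 25(25j² + 14j + 1) + 24, so s² ≡ 24 (mod 25).

(⟸) This fails: take s = 18. Then 18² = 324 ≡ 24 (mod 25), yet 18 ≡ 18 (mod 25), not 7.

Not equivalent: only (⇒) holds.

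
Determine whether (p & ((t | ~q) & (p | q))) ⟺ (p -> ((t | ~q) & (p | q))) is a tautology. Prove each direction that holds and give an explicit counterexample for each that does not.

(⇒) holds; (⇐) fails.

(⟹) Assume the antecedent. If t is true, p -> ((t | ~q) & (p | q)) reduces to true regardless of the other variables. If t is false, the antecedent forces (t = F, q = F, p = T), and p -> ((t | ~q) & (p | q)) holds there. Either way p -> ((t | ~q) & (p | q)) holds.

(⟸) This fails. Under t = F, q = F, p = F, the left side is false but the right side is true.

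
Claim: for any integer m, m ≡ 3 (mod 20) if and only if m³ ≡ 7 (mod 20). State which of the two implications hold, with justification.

Both implications hold.

[⇒] Suppose m ≡ 3 (mod 20). Write m = 20j + 3. Then (20j + 3)³ = 8000j³ + 3600j² + 540j + 27 = 20(400j³ + 180j² + 27j + 1) + 7, so m³ ≡ 7 (mod 20).

[⇐] Conversely, suppose m³ ≡ 7 (mod 20). The only residue r in {0, …, 19} with r³ ≡ 7 (mod 20) is r = 3, so m ≡ 3 (mod 20).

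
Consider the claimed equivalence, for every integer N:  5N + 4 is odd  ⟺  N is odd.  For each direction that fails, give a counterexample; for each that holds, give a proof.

[⇒] Suppose 5N + 4 is odd. Since 5 is odd, 5N and N have the same parity, so 5N + 4 ≡ N + 4 (mod 2). As 4 is even, 5N + 4 is odd exactly when N is odd. Thus N is odd.

[⇐] Conversely, suppose N is odd; write N = 2j + 1. Then 5N + 4 = 5·(2j + 1) + 4 = 2·5j + 9, which is odd.

Both directions hold; the statement is true.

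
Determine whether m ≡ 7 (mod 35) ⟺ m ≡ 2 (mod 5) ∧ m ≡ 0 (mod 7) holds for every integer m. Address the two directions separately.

[⇒] Suppose m ≡ 7 (mod 35); write m = 35j + 7. Since 5 ∣ 35, reducing mod 5 gives m ≡ 7 ≡ 2 (mod 5); since 7 ∣ 35, reducing mod 7 gives m ≡ 7 ≡ 0 (mod 7).

[⇐] Conversely, if m ≡ 2 (mod 5) and m ≡ 0 (mod 7), then by the Chinese remainder theorem m ≡ 7 (mod 35). This is exactly m ≡ 7 (mod 35).

Both directions hold; the statement is true.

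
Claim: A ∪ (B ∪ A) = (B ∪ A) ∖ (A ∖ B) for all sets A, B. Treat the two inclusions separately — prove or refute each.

The sets are not equal: only the reverse inclusion holds.

(⟹) This inclusion fails. Take A = {1}, B = ∅; then 1 ∈ A ∪ (B ∪ A) but 1 ∉ (B ∪ A) ∖ (A ∖ B).

(⟸) Let x ∈ (B ∪ A) ∖ (A ∖ B). Then either x ∈ B and x ∉ A; or x ∈ A ∩ B. In each case x ∈ A ∪ (B ∪ A), so (B ∪ A) ∖ (A ∖ B) ⊆ A ∪ (B ∪ A).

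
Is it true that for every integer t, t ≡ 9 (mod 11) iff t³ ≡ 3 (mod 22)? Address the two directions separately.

(⟹) This fails: take t = 20. Then 20 ≡ 9 (mod 11), but 20³ = 8000 ≡ 14 (mod 22), not 3.

(⟸) Conversely, the residues r modulo 22 with r³ ≡ 3 (mod 22) are exactly {9}, and each is ≡ 9 (mod 11).

Only the converse holds.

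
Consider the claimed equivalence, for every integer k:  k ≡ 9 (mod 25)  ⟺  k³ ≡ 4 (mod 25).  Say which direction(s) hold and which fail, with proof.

Equivalent; both directions hold.

(⟹) Suppose k ≡ 9 (mod 25). Write k = 25j + 9. Then (25j + 9)³ = 15625j³ + 16875j² + 6075j + 729 = 25(625j³ + 675j² + 243j + 29) + 4, so k³ ≡ 4 (mod 25).

(⟸) Conversely, suppose k³ ≡ 4 (mod 25). The only residue r in {0, …, 24} with r³ ≡ 4 (mod 25) is r = 9, so k ≡ 9 (mod 25).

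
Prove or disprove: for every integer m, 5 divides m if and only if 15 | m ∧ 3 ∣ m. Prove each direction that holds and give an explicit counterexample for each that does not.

(⇐) Suppose 15 ∣ m and 3 ∣ m. Any common multiple of 15 and 3 is a multiple of their lcm; here lcm(15, 3) = 15·3/gcd(15, 3) = 45/3 = 15, so 15 ∣ m. Since 5 ∣ 15, it follows that 5 ∣ m.

(⇒) This fails: take m = 5. Certainly 5 ∣ 5, but 15 ∤ 5.

The forward direction fails; the converse holds.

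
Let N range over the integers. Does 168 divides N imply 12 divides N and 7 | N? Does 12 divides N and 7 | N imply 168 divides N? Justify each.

The forward direction holds; the converse fails.

(←) This fails: take N = 84. Both 12 ∣ 84 and 7 ∣ 84, yet 84 is not a multiple of 168 (since 84 = 0·168 + 84), so 168 ∤ 84.

(→) If 168 ∣ N, write N = 168q. Since 168 = 14·12, N = 12·(14q), so 12 ∣ N; and since 168 = 24·7, N = 7·(24q), so 7 ∣ N.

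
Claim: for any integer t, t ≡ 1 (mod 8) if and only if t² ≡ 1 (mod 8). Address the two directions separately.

(⟸) This fails: take t = 3. Then 3² = 9 ≡ 1 (mod 8), yet 3 ≡ 3 (mod 8), not 1.

(⟹) Suppose t ≡ 1 (mod 8). Write t = 8j + 1. Then (8j + 1)² = 64j² + 16j + 1 = 8(8j² + 2j) + 1, so t² ≡ 1 (mod 8).

Only the forward implication holds.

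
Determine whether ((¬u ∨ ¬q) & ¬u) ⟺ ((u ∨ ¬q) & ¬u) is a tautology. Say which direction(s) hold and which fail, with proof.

Forward direction. This fails. Under u = F, q = T, the left side is true but the right side is false.

Converse. Assume the antecedent. If u is true, the antecedent cannot hold. If u is false, (¬u ∨ ¬q) & ¬u reduces to true regardless of the other variables. Either way (¬u ∨ ¬q) & ¬u holds.

Only the reverse direction holds.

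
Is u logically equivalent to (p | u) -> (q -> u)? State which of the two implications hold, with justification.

(←) This fails. Under p = F, u = F, q = F, the left side is false but the right side is true.

(→) Assume the antecedent. If p is true, the antecedent forces (p = T, u = T, q = F) or (p = T, u = T, q = T), and (p | u) -> (q -> u) holds there. If p is false, (p | u) -> (q -> u) reduces to true regardless of the other variables. Either way (p | u) -> (q -> u) holds.

(⇒) holds; (⇐) fails.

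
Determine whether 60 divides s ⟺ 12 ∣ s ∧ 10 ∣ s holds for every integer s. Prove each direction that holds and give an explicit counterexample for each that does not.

The biconditional holds.

(⇒) If 60 ∣ s, write s = 60q. Since 60 = 5·12, s = 12·(5q), so 12 ∣ s; and since 60 = 6·10, s = 10·(6q), so 10 ∣ s.

(⇐) Suppose 12 ∣ s and 10 ∣ s. Any common multiple of 12 and 10 is a multiple of their lcm; here lcm(12, 10) = 12·10/gcd(12, 10) = 120/2 = 60, so 60 ∣ s.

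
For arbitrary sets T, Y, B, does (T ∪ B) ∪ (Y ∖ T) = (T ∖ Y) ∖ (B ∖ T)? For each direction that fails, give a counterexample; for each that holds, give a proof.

(⊆) fails; (⊇) holds.

Forward inclusion. This inclusion fails. Take T = ∅, Y = {1}, B = ∅; then 1 ∈ (T ∪ B) ∪ (Y ∖ T) but 1 ∉ (T ∖ Y) ∖ (B ∖ T).

Reverse inclusion. Let x ∈ (T ∖ Y) ∖ (B ∖ T). Then either x ∈ T and x ∉ Y, B; or x ∈ T ∩ B and x ∉ Y. In each case x ∈ (T ∪ B) ∪ (Y ∖ T), so (T ∖ Y) ∖ (B ∖ T) ⊆ (T ∪ B) ∪ (Y ∖ T).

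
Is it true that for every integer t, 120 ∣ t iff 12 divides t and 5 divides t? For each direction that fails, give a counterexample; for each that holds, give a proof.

(→) If 120 ∣ t, write t = 120q. Since 120 = 10·12, t = 12·(10q), so 12 ∣ t; and since 120 = 24·5, t = 5·(24q), so 5 ∣ t.

(←) This fails: take t = 60. Both 12 ∣ 60 and 5 ∣ 60, yet 60 is not a multiple of 120 (since 60 = 0·120 + 60), so 120 ∤ 60.

Only the forward direction holds.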